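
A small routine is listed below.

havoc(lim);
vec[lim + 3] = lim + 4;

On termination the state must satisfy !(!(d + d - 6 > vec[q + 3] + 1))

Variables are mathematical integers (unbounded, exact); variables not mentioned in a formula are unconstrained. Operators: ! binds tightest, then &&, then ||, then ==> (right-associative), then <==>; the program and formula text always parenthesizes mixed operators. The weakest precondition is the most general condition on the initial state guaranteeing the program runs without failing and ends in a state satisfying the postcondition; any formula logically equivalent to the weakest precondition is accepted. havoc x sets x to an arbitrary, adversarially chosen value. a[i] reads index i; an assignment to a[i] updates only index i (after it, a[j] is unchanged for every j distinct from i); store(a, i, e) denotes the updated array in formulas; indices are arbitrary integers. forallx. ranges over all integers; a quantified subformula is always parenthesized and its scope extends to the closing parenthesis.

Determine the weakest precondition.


Working backward. After the program, the postcondition !(!(d + d - 6 > vec[q + 3] + 1)) must hold; in canonical form it is 2*d > vec[q + 3] + 7.
Before vec[lim + 3] := lim + 4: 2*d > store(vec, lim + 3, lim + 4)[q + 3] + 7
Before havoc lim: forall lim_1. 2*d > store(vec, lim_1 + 3, lim_1 + 4)[q + 3] + 7
Answer: WP = forall lim_1. 2*d > store(vec, lim_1 + 3, lim_1 + 4)[q + 3] + 7


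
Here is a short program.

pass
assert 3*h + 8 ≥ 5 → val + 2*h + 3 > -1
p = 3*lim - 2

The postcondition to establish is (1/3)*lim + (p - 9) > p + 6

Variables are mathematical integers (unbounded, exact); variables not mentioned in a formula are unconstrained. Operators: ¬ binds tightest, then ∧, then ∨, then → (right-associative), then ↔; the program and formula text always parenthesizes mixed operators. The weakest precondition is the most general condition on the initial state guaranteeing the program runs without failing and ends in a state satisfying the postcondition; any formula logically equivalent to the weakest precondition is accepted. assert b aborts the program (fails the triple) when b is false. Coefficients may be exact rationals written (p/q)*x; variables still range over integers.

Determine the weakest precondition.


Working backward. After the program, the postcondition (1/3)*lim + (p - 9) > p + 6 must hold; in canonical form it is (1/3)*lim > 15.
Before p := 3*lim - 2: (1/3)*lim > 15
Before assert 3*h + 8 ≥ 5 → val + 2*h + 3 > -1: (3*h ≥ -3 → 2*h + val > -4) ∧ (1/3)*lim > 15
Before skip: (3*h ≥ -3 → 2*h + val > -4) ∧ (1/3)*lim > 15
Answer: WP = (3*h ≥ -3 → 2*h + val > -4) ∧ (1/3)*lim > 15


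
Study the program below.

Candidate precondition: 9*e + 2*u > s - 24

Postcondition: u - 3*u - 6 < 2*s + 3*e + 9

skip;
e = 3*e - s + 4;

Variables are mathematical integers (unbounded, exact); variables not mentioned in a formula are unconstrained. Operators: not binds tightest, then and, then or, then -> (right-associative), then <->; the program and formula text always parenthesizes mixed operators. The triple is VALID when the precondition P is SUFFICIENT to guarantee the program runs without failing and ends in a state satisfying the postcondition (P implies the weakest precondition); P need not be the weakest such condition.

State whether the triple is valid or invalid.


Working backward. After the program, the postcondition u - 3*u - 6 < 2*s + 3*e + 9 must hold; in canonical form it is 3*e + 2*s + 2*u > -15.
Before e := 3*e - s + 4: 9*e + 2*u > s - 27
Before skip: 9*e + 2*u > s - 27
The weakest precondition is 9*e + 2*u > s - 27.
Check whether 9*e + 2*u > s - 24 implies it.
Every state satisfying the precondition satisfies the weakest precondition: the implication holds.
Answer: valid


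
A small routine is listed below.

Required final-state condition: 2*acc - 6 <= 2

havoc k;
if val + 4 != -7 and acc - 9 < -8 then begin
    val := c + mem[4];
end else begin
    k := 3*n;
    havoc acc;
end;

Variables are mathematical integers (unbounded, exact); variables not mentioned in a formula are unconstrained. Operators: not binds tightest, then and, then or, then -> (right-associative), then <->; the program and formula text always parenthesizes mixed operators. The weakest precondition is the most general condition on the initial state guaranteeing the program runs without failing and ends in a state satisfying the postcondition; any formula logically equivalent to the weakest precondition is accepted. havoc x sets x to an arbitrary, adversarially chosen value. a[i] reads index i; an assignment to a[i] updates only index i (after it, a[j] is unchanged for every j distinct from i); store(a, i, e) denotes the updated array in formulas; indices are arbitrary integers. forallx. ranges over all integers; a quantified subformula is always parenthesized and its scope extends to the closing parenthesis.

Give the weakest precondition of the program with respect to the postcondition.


Working backward. After the program, the postcondition 2*acc - 6 <= 2 must hold; in canonical form it is 2*acc <= 8.
Then branch requires 2*acc <= 8; else branch requires forall acc_1. 2*acc_1 <= 8.
Before the if: ((val != -11 and acc < 1) -> 2*acc <= 8) and ((not (val != -11 and acc < 1)) -> (forall acc_1. 2*acc_1 <= 8))
Before havoc k: ((val != -11 and acc < 1) -> 2*acc <= 8) and ((not (val != -11 and acc < 1)) -> (forall acc_1. 2*acc_1 <= 8))
Answer: WP = ((val != -11 and acc < 1) -> 2*acc <= 8) and ((not (val != -11 and acc < 1)) -> (forall acc_1. 2*acc_1 <= 8))


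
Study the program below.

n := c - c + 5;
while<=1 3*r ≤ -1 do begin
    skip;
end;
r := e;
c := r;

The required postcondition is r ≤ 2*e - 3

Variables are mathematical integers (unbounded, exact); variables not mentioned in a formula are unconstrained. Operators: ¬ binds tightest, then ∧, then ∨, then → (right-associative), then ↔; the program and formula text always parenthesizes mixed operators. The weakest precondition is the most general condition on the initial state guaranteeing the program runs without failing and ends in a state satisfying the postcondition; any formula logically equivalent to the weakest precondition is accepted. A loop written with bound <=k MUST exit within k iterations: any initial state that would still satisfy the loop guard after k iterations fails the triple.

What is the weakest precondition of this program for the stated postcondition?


Working backward. After the program, r ≤ 2*e - 3 must hold.
Before c := r: r ≤ 2*e - 3
Before r := e: e ≥ 3
Before the loop (bound <=1), unroll the exhaustion recursion (WP_0 = exit-now case; WP_j = one more guarded iteration, up to j = 1):
  WP_0: (¬(3*r ≤ -1)) ∧ e ≥ 3
  WP_1: (3*r ≤ -1 → ((¬(3*r ≤ -1)) ∧ e ≥ 3)) ∧ ((¬(3*r ≤ -1)) → e ≥ 3)
So before the loop: (3*r ≤ -1 → ((¬(3*r ≤ -1)) ∧ e ≥ 3)) ∧ ((¬(3*r ≤ -1)) → e ≥ 3)
Before n := c - c + 5: (3*r ≤ -1 → ((¬(3*r ≤ -1)) ∧ e ≥ 3)) ∧ ((¬(3*r ≤ -1)) → e ≥ 3)
Answer: WP = (3*r ≤ -1 → ((¬(3*r ≤ -1)) ∧ e ≥ 3)) ∧ ((¬(3*r ≤ -1)) → e ≥ 3)


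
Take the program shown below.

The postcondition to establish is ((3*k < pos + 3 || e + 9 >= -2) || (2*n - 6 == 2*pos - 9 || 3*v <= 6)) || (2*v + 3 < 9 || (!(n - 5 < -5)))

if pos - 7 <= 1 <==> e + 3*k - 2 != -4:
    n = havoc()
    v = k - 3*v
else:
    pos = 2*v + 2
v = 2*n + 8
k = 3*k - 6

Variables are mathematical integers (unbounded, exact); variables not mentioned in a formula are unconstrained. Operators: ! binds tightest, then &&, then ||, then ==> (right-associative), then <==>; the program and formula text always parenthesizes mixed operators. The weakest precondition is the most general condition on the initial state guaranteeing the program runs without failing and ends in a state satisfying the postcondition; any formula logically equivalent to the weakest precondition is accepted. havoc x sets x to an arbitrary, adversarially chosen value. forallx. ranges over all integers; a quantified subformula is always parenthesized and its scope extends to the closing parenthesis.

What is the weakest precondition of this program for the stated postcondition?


Working backward. After the program, the postcondition ((3*k < pos + 3 || e + 9 >= -2) || (2*n - 6 == 2*pos - 9 || 3*v <= 6)) || (2*v + 3 < 9 || (!(n - 5 < -5))) must hold; in canonical form it is 3*k < pos + 3 || e >= -11 || 2*n == 2*pos - 3 || 3*v <= 6 || 2*v < 6 || (!(n < 0)).
Before k := 3*k - 6: 9*k < pos + 21 || e >= -11 || 2*n == 2*pos - 3 || 3*v <= 6 || 2*v < 6 || (!(n < 0))
Before v := 2*n + 8: 9*k < pos + 21 || e >= -11 || 2*n == 2*pos - 3 || 6*n <= -18 || 4*n < -10 || (!(n < 0))
Then branch requires forall n_1. (9*k < pos + 21 || e >= -11 || 2*n_1 == 2*pos - 3 || 6*n_1 <= -18 || 4*n_1 < -10 || (!(n_1 < 0))); else branch requires 9*k < 2*v + 23 || e >= -11 || 2*n == 4*v + 1 || 6*n <= -18 || 4*n < -10 || (!(n < 0)).
Before the if: ((pos <= 8 <==> e + 3*k != -2) ==> (forall n_1. (9*k < pos + 21 || e >= -11 || 2*n_1 == 2*pos - 3 || 6*n_1 <= -18 || 4*n_1 < -10 || (!(n_1 < 0))))) && ((!(pos <= 8 <==> e + 3*k != -2)) ==> (9*k < 2*v + 23 || e >= -11 || 2*n == 4*v + 1 || 6*n <= -18 || 4*n < -10 || (!(n < 0))))
Answer: WP = ((pos <= 8 <==> e + 3*k != -2) ==> (forall n_1. (9*k < pos + 21 || e >= -11 || 2*n_1 == 2*pos - 3 || 6*n_1 <= -18 || 4*n_1 < -10 || (!(n_1 < 0))))) && ((!(pos <= 8 <==> e + 3*k != -2)) ==> (9*k < 2*v + 23 || e >= -11 || 2*n == 4*v + 1 || 6*n <= -18 || 4*n < -10 || (!(n < 0))))


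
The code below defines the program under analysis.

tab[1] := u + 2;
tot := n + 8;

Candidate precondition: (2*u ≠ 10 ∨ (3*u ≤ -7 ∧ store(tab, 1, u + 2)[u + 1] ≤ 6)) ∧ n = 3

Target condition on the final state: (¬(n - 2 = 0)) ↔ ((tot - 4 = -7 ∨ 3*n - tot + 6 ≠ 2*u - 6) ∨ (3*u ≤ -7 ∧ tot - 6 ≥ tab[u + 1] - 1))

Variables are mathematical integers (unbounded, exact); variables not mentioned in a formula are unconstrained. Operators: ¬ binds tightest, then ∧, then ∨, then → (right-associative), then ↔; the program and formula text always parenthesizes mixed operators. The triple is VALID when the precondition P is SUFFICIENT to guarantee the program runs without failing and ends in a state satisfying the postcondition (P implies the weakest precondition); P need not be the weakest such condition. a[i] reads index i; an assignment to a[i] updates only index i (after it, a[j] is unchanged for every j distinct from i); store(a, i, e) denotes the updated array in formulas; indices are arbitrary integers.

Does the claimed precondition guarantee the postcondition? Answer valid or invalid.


Working backward. After the program, the postcondition (¬(n - 2 = 0)) ↔ ((tot - 4 = -7 ∨ 3*n - tot + 6 ≠ 2*u - 6) ∨ (3*u ≤ -7 ∧ tot - 6 ≥ tab[u + 1] - 1)) must hold; in canonical form it is (¬(n = 2)) ↔ (tot = -3 ∨ 3*n ≠ tot + 2*u - 12 ∨ (3*u ≤ -7 ∧ tot ≥ tab[u + 1] + 5)).
Before tot := n + 8: (¬(n = 2)) ↔ (n = -11 ∨ 2*n ≠ 2*u - 4 ∨ (3*u ≤ -7 ∧ n ≥ tab[u + 1] - 3))
Before tab[1] := u + 2: (¬(n = 2)) ↔ (n = -11 ∨ 2*n ≠ 2*u - 4 ∨ (3*u ≤ -7 ∧ n ≥ store(tab, 1, u + 2)[u + 1] - 3))
The weakest precondition is (¬(n = 2)) ↔ (n = -11 ∨ 2*n ≠ 2*u - 4 ∨ (3*u ≤ -7 ∧ n ≥ store(tab, 1, u + 2)[u + 1] - 3)).
Check whether (2*u ≠ 10 ∨ (3*u ≤ -7 ∧ store(tab, 1, u + 2)[u + 1] ≤ 6)) ∧ n = 3 implies it.
Every state satisfying the precondition satisfies the weakest precondition: the implication holds.
Answer: valid


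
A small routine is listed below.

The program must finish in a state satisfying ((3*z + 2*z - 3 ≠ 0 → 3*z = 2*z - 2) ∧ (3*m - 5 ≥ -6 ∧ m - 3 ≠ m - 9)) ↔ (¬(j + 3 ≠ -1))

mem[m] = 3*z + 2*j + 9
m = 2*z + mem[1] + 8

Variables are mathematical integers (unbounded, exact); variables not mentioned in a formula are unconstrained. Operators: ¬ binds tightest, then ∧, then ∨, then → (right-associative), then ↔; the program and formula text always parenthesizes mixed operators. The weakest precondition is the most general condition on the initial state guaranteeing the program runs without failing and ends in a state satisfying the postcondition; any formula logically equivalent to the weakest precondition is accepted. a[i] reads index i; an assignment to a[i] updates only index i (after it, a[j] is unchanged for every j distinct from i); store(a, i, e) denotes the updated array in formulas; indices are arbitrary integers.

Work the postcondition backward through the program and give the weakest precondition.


Working backward. After the program, the postcondition ((3*z + 2*z - 3 ≠ 0 → 3*z = 2*z - 2) ∧ (3*m - 5 ≥ -6 ∧ m - 3 ≠ m - 9)) ↔ (¬(j + 3 ≠ -1)) must hold; in canonical form it is ((5*z ≠ 3 → z = -2) ∧ 3*m ≥ -1) ↔ (¬(j ≠ -4)).
Before m := 2*z + mem[1] + 8: ((5*z ≠ 3 → z = -2) ∧ 3*mem[1] + 6*z ≥ -25) ↔ (¬(j ≠ -4))
Before mem[m] := 3*z + 2*j + 9: ((5*z ≠ 3 → z = -2) ∧ 3*store(mem, m, 2*j + 3*z + 9)[1] + 6*z ≥ -25) ↔ (¬(j ≠ -4))
Answer: WP = ((5*z ≠ 3 → z = -2) ∧ 3*store(mem, m, 2*j + 3*z + 9)[1] + 6*z ≥ -25) ↔ (¬(j ≠ -4))


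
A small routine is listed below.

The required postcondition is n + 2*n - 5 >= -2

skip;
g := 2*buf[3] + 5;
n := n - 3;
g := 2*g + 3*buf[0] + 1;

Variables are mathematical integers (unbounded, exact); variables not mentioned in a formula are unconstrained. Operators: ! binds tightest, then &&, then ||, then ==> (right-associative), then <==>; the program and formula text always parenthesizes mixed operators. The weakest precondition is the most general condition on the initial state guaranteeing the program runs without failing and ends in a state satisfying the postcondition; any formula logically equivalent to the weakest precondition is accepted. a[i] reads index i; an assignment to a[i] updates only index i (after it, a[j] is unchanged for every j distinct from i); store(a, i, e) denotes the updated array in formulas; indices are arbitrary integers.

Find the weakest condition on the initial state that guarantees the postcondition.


Working backward. After the program, the postcondition n + 2*n - 5 >= -2 must hold; in canonical form it is 3*n >= 3.
Before g := 2*g + 3*buf[0] + 1: 3*n >= 3
Before n := n - 3: 3*n >= 12
Before g := 2*buf[3] + 5: 3*n >= 12
Before skip: 3*n >= 12
Answer: WP = 3*n >= 12


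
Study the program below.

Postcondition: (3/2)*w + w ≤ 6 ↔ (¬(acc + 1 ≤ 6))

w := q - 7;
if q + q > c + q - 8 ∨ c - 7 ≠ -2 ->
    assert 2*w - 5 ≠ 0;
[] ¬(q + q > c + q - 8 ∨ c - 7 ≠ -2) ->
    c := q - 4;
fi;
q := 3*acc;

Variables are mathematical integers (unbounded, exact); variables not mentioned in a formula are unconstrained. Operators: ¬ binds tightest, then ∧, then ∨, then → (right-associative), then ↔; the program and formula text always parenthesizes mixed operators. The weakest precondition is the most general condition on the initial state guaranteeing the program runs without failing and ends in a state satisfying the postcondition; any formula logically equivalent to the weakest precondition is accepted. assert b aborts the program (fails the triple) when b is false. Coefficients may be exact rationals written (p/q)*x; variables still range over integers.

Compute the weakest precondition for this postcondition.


Working backward. After the program, the postcondition (3/2)*w + w ≤ 6 ↔ (¬(acc + 1 ≤ 6)) must hold; in canonical form it is (5/2)*w ≤ 6 ↔ (¬(acc ≤ 5)).
Before q := 3*acc: (5/2)*w ≤ 6 ↔ (¬(acc ≤ 5))
Then branch requires 2*w ≠ 5 ∧ ((5/2)*w ≤ 6 ↔ (¬(acc ≤ 5))); else branch requires (5/2)*w ≤ 6 ↔ (¬(acc ≤ 5)).
Before the if: ((q > c - 8 ∨ c ≠ 5) → (2*w ≠ 5 ∧ ((5/2)*w ≤ 6 ↔ (¬(acc ≤ 5))))) ∧ ((¬(q > c - 8 ∨ c ≠ 5)) → ((5/2)*w ≤ 6 ↔ (¬(acc ≤ 5))))
Before w := q - 7: ((q > c - 8 ∨ c ≠ 5) → (2*q ≠ 19 ∧ ((5/2)*q ≤ 47/2 ↔ (¬(acc ≤ 5))))) ∧ ((¬(q > c - 8 ∨ c ≠ 5)) → ((5/2)*q ≤ 47/2 ↔ (¬(acc ≤ 5))))
Answer: WP = ((q > c - 8 ∨ c ≠ 5) → (2*q ≠ 19 ∧ ((5/2)*q ≤ 47/2 ↔ (¬(acc ≤ 5))))) ∧ ((¬(q > c - 8 ∨ c ≠ 5)) → ((5/2)*q ≤ 47/2 ↔ (¬(acc ≤ 5))))


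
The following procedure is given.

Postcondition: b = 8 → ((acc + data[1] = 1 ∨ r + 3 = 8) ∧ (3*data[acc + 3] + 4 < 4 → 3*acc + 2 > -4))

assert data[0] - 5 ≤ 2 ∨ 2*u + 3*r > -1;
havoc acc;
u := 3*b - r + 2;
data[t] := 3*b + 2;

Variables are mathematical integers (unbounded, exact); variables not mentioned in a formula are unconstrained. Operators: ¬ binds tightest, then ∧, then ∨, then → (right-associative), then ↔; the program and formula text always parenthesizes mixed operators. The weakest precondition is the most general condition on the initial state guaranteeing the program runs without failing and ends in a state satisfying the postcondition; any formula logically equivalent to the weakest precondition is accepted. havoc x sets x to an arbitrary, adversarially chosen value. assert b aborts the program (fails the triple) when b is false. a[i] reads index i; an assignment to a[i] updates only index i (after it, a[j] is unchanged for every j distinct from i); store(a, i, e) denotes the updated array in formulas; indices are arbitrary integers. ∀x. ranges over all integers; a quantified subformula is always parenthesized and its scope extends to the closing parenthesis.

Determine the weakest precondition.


Working backward. After the program, the postcondition b = 8 → ((acc + data[1] = 1 ∨ r + 3 = 8) ∧ (3*data[acc + 3] + 4 < 4 → 3*acc + 2 > -4)) must hold; in canonical form it is b = 8 → ((data[1] + acc = 1 ∨ r = 5) ∧ (3*data[acc + 3] < 0 → 3*acc > -6)).
Before data[t] := 3*b + 2: b = 8 → ((store(data, t, 3*b + 2)[1] + acc = 1 ∨ r = 5) ∧ (3*store(data, t, 3*b + 2)[acc + 3] < 0 → 3*acc > -6))
Before u := 3*b - r + 2: b = 8 → ((store(data, t, 3*b + 2)[1] + acc = 1 ∨ r = 5) ∧ (3*store(data, t, 3*b + 2)[acc + 3] < 0 → 3*acc > -6))
Before havoc acc: ∀acc_1. (b = 8 → ((store(data, t, 3*b + 2)[1] + acc_1 = 1 ∨ r = 5) ∧ (3*store(data, t, 3*b + 2)[acc_1 + 3] < 0 → 3*acc_1 > -6)))
Before assert data[0] - 5 ≤ 2 ∨ 2*u + 3*r > -1: (data[0] ≤ 7 ∨ 3*r + 2*u > -1) ∧ (∀acc_1. (b = 8 → ((store(data, t, 3*b + 2)[1] + acc_1 = 1 ∨ r = 5) ∧ (3*store(data, t, 3*b + 2)[acc_1 + 3] < 0 → 3*acc_1 > -6))))
Answer: WP = (data[0] ≤ 7 ∨ 3*r + 2*u > -1) ∧ (∀acc_1. (b = 8 → ((store(data, t, 3*b + 2)[1] + acc_1 = 1 ∨ r = 5) ∧ (3*store(data, t, 3*b + 2)[acc_1 + 3] < 0 → 3*acc_1 > -6))))


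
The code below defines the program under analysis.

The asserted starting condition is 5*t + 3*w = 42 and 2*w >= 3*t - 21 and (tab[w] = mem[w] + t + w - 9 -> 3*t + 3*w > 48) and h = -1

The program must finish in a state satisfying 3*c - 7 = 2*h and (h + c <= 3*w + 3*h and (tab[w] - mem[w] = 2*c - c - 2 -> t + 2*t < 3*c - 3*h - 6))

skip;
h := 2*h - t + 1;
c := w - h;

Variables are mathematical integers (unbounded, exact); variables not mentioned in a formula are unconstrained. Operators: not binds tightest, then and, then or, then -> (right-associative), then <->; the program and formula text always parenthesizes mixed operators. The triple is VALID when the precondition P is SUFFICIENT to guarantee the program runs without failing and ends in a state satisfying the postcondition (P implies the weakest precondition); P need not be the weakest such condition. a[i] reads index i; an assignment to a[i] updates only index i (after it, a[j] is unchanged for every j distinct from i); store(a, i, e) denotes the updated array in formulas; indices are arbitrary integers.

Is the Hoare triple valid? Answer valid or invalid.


Working backward. After the program, the postcondition 3*c - 7 = 2*h and (h + c <= 3*w + 3*h and (tab[w] - mem[w] = 2*c - c - 2 -> t + 2*t < 3*c - 3*h - 6)) must hold; in canonical form it is 3*c = 2*h + 7 and c <= 2*h + 3*w and (tab[w] = mem[w] + c - 2 -> 3*h + 3*t < 3*c - 6).
Before c := w - h: 3*w = 5*h + 7 and 3*h + 2*w >= 0 and (tab[w] + h = mem[w] + w - 2 -> 6*h + 3*t < 3*w - 6)
Before h := 2*h - t + 1: 5*t + 3*w = 10*h + 12 and 6*h + 2*w >= 3*t - 3 and (tab[w] + 2*h = mem[w] + t + w - 3 -> 12*h < 3*t + 3*w - 12)
Before skip: 5*t + 3*w = 10*h + 12 and 6*h + 2*w >= 3*t - 3 and (tab[w] + 2*h = mem[w] + t + w - 3 -> 12*h < 3*t + 3*w - 12)
The weakest precondition is 5*t + 3*w = 10*h + 12 and 6*h + 2*w >= 3*t - 3 and (tab[w] + 2*h = mem[w] + t + w - 3 -> 12*h < 3*t + 3*w - 12).
Check whether 5*t + 3*w = 42 and 2*w >= 3*t - 21 and (tab[w] = mem[w] + t + w - 9 -> 3*t + 3*w > 48) and h = -1 implies it.
Countermodel: at the initial state h = -1, mem = {[24] = -9, elsewhere -9}, t = -6, tab = {[24] = 0, elsewhere 0}, w = 24, the precondition holds but the weakest precondition fails.
Answer: invalid


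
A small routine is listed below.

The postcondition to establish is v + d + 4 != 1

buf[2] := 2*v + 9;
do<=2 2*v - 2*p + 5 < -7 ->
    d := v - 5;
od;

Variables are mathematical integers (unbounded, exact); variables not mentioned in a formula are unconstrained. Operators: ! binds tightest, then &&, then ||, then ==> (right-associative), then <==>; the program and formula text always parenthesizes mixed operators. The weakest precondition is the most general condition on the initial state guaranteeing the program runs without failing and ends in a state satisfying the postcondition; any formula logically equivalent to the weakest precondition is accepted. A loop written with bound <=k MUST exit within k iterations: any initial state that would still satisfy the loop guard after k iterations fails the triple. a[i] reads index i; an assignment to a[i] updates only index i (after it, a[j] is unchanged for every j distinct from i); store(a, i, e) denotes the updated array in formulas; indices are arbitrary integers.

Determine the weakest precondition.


Working backward. After the program, the postcondition v + d + 4 != 1 must hold; in canonical form it is d + v != -3.
Before the loop (bound <=2), unroll the exhaustion recursion (WP_0 = exit-now case; WP_j = one more guarded iteration, up to j = 2):
  WP_0: (!(2*v < 2*p - 12)) && d + v != -3
  WP_1: (2*v < 2*p - 12 ==> ((!(2*v < 2*p - 12)) && 2*v != 2)) && ((!(2*v < 2*p - 12)) ==> d + v != -3)
  WP_2: (2*v < 2*p - 12 ==> ((2*v < 2*p - 12 ==> ((!(2*v < 2*p - 12)) && 2*v != 2)) && ((!(2*v < 2*p - 12)) ==> 2*v != 2))) && ((!(2*v < 2*p - 12)) ==> d + v != -3)
So before the loop: (2*v < 2*p - 12 ==> ((2*v < 2*p - 12 ==> ((!(2*v < 2*p - 12)) && 2*v != 2)) && ((!(2*v < 2*p - 12)) ==> 2*v != 2))) && ((!(2*v < 2*p - 12)) ==> d + v != -3)
Before buf[2] := 2*v + 9: (2*v < 2*p - 12 ==> ((2*v < 2*p - 12 ==> ((!(2*v < 2*p - 12)) && 2*v != 2)) && ((!(2*v < 2*p - 12)) ==> 2*v != 2))) && ((!(2*v < 2*p - 12)) ==> d + v != -3)
Answer: WP = (2*v < 2*p - 12 ==> ((2*v < 2*p - 12 ==> ((!(2*v < 2*p - 12)) && 2*v != 2)) && ((!(2*v < 2*p - 12)) ==> 2*v != 2))) && ((!(2*v < 2*p - 12)) ==> d + v != -3)


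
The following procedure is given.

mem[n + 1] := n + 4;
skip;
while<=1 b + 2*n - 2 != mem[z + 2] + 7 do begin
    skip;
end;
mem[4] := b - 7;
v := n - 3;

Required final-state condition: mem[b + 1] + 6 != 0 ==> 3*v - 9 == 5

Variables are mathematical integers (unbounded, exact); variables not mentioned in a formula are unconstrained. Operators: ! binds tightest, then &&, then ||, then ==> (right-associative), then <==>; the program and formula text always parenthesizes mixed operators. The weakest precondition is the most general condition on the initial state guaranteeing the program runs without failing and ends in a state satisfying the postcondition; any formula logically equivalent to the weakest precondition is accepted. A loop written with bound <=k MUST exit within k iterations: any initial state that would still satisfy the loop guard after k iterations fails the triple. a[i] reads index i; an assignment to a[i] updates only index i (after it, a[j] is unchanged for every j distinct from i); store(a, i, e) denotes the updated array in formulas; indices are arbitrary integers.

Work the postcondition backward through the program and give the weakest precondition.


Working backward. After the program, the postcondition mem[b + 1] + 6 != 0 ==> 3*v - 9 == 5 must hold; in canonical form it is mem[b + 1] != -6 ==> 3*v == 14.
Before v := n - 3: mem[b + 1] != -6 ==> 3*n == 23
Before mem[4] := b - 7: store(mem, 4, b - 7)[b + 1] != -6 ==> 3*n == 23
Before the loop (bound <=1), unroll the exhaustion recursion (WP_0 = exit-now case; WP_j = one more guarded iteration, up to j = 1):
  WP_0: (!(b + 2*n != mem[z + 2] + 9)) && (store(mem, 4, b - 7)[b + 1] != -6 ==> 3*n == 23)
  WP_1: (b + 2*n != mem[z + 2] + 9 ==> ((!(b + 2*n != mem[z + 2] + 9)) && (store(mem, 4, b - 7)[b + 1] != -6 ==> 3*n == 23))) && ((!(b + 2*n != mem[z + 2] + 9)) ==> (store(mem, 4, b - 7)[b + 1] != -6 ==> 3*n == 23))
So before the loop: (b + 2*n != mem[z + 2] + 9 ==> ((!(b + 2*n != mem[z + 2] + 9)) && (store(mem, 4, b - 7)[b + 1] != -6 ==> 3*n == 23))) && ((!(b + 2*n != mem[z + 2] + 9)) ==> (store(mem, 4, b - 7)[b + 1] != -6 ==> 3*n == 23))
Before skip: (b + 2*n != mem[z + 2] + 9 ==> ((!(b + 2*n != mem[z + 2] + 9)) && (store(mem, 4, b - 7)[b + 1] != -6 ==> 3*n == 23))) && ((!(b + 2*n != mem[z + 2] + 9)) ==> (store(mem, 4, b - 7)[b + 1] != -6 ==> 3*n == 23))
Before mem[n + 1] := n + 4: (b + 2*n != store(mem, n + 1, n + 4)[z + 2] + 9 ==> ((!(b + 2*n != store(mem, n + 1, n + 4)[z + 2] + 9)) && (store(store(mem, n + 1, n + 4), 4, b - 7)[b + 1] != -6 ==> 3*n == 23))) && ((!(b + 2*n != store(mem, n + 1, n + 4)[z + 2] + 9)) ==> (store(store(mem, n + 1, n + 4), 4, b - 7)[b + 1] != -6 ==> 3*n == 23))
Answer: WP = (b + 2*n != store(mem, n + 1, n + 4)[z + 2] + 9 ==> ((!(b + 2*n != store(mem, n + 1, n + 4)[z + 2] + 9)) && (store(store(mem, n + 1, n + 4), 4, b - 7)[b + 1] != -6 ==> 3*n == 23))) && ((!(b + 2*n != store(mem, n + 1, n + 4)[z + 2] + 9)) ==> (store(store(mem, n + 1, n + 4), 4, b - 7)[b + 1] != -6 ==> 3*n == 23))


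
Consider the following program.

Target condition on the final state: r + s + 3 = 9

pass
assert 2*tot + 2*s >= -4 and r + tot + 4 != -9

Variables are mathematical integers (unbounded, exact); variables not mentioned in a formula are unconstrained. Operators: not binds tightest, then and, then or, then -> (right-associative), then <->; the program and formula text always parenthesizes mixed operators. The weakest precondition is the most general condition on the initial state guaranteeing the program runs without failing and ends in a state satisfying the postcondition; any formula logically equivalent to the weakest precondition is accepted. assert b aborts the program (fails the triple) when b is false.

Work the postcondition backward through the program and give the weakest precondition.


Working backward. After the program, the postcondition r + s + 3 = 9 must hold; in canonical form it is r + s = 6.
Before assert 2*tot + 2*s >= -4 and r + tot + 4 != -9: 2*s + 2*tot >= -4 and r + tot != -13 and r + s = 6
Before skip: 2*s + 2*tot >= -4 and r + tot != -13 and r + s = 6
Answer: WP = 2*s + 2*tot >= -4 and r + tot != -13 and r + s = 6


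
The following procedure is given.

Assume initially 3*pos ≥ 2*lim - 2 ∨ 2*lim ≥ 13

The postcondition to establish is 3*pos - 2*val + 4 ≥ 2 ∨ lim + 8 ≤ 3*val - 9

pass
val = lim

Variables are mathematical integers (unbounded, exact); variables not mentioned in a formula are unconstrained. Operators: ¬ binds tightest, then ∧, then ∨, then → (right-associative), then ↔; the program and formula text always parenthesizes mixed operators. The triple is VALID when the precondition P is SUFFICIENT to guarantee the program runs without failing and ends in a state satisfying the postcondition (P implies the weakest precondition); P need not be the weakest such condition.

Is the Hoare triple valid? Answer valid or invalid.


Working backward. After the program, the postcondition 3*pos - 2*val + 4 ≥ 2 ∨ lim + 8 ≤ 3*val - 9 must hold; in canonical form it is 3*pos ≥ 2*val - 2 ∨ lim ≤ 3*val - 17.
Before val := lim: 3*pos ≥ 2*lim - 2 ∨ 2*lim ≥ 17
Before skip: 3*pos ≥ 2*lim - 2 ∨ 2*lim ≥ 17
The weakest precondition is 3*pos ≥ 2*lim - 2 ∨ 2*lim ≥ 17.
Check whether 3*pos ≥ 2*lim - 2 ∨ 2*lim ≥ 13 implies it.
Countermodel: at the initial state lim = 7, pos = 0, the precondition holds but the weakest precondition fails.
Answer: invalid


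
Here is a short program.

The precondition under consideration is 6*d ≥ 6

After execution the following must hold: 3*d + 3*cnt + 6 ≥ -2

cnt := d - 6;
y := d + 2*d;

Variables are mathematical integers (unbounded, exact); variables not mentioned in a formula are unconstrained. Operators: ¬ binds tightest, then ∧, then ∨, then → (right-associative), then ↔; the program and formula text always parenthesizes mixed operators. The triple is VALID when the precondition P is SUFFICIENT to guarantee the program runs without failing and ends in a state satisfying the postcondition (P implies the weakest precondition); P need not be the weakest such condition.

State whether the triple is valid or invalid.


Working backward. After the program, the postcondition 3*d + 3*cnt + 6 ≥ -2 must hold; in canonical form it is 3*cnt + 3*d ≥ -8.
Before y := d + 2*d: 3*cnt + 3*d ≥ -8
Before cnt := d - 6: 6*d ≥ 10
The weakest precondition is 6*d ≥ 10.
Check whether 6*d ≥ 6 implies it.
Countermodel: at the initial state d = 1, the precondition holds but the weakest precondition fails.
Answer: invalid


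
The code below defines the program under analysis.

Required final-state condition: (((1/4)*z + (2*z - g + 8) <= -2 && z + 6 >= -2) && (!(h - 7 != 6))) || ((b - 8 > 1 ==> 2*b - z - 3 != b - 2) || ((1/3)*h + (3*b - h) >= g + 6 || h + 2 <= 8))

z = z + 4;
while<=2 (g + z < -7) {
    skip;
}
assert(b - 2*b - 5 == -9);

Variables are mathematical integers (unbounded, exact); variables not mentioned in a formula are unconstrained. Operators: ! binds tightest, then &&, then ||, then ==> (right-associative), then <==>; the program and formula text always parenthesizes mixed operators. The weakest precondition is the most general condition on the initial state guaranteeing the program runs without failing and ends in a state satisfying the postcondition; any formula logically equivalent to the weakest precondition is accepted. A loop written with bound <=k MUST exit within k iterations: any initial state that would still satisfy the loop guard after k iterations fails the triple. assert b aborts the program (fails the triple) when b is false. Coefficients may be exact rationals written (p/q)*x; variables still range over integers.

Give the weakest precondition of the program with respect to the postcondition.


Working backward. After the program, the postcondition (((1/4)*z + (2*z - g + 8) <= -2 && z + 6 >= -2) && (!(h - 7 != 6))) || ((b - 8 > 1 ==> 2*b - z - 3 != b - 2) || ((1/3)*h + (3*b - h) >= g + 6 || h + 2 <= 8)) must hold; in canonical form it is ((9/4)*z <= g - 10 && z >= -8 && (!(h != 13))) || (b > 9 ==> b != z + 1) || 3*b >= g + (2/3)*h + 6 || h <= 6.
Before assert b - 2*b - 5 == -9: b == 4 && (((9/4)*z <= g - 10 && z >= -8 && (!(h != 13))) || (b > 9 ==> b != z + 1) || 3*b >= g + (2/3)*h + 6 || h <= 6)
Before the loop (bound <=2), unroll the exhaustion recursion (WP_0 = exit-now case; WP_j = one more guarded iteration, up to j = 2):
  WP_0: (!(g + z < -7)) && b == 4 && (((9/4)*z <= g - 10 && z >= -8 && (!(h != 13))) || (b > 9 ==> b != z + 1) || 3*b >= g + (2/3)*h + 6 || h <= 6)
  WP_1: (g + z < -7 ==> ((!(g + z < -7)) && b == 4 && (((9/4)*z <= g - 10 && z >= -8 && (!(h != 13))) || (b > 9 ==> b != z + 1) || 3*b >= g + (2/3)*h + 6 || h <= 6))) && ((!(g + z < -7)) ==> (b == 4 && (((9/4)*z <= g - 10 && z >= -8 && (!(h != 13))) || (b > 9 ==> b != z + 1) || 3*b >= g + (2/3)*h + 6 || h <= 6)))
  WP_2: (g + z < -7 ==> ((g + z < -7 ==> ((!(g + z < -7)) && b == 4 && (((9/4)*z <= g - 10 && z >= -8 && (!(h != 13))) || (b > 9 ==> b != z + 1) || 3*b >= g + (2/3)*h + 6 || h <= 6))) && ((!(g + z < -7)) ==> (b == 4 && (((9/4)*z <= g - 10 && z >= -8 && (!(h != 13))) || (b > 9 ==> b != z + 1) || 3*b >= g + (2/3)*h + 6 || h <= 6))))) && ((!(g + z < -7)) ==> (b == 4 && (((9/4)*z <= g - 10 && z >= -8 && (!(h != 13))) || (b > 9 ==> b != z + 1) || 3*b >= g + (2/3)*h + 6 || h <= 6)))
So before the loop: (g + z < -7 ==> ((g + z < -7 ==> ((!(g + z < -7)) && b == 4 && (((9/4)*z <= g - 10 && z >= -8 && (!(h != 13))) || (b > 9 ==> b != z + 1) || 3*b >= g + (2/3)*h + 6 || h <= 6))) && ((!(g + z < -7)) ==> (b == 4 && (((9/4)*z <= g - 10 && z >= -8 && (!(h != 13))) || (b > 9 ==> b != z + 1) || 3*b >= g + (2/3)*h + 6 || h <= 6))))) && ((!(g + z < -7)) ==> (b == 4 && (((9/4)*z <= g - 10 && z >= -8 && (!(h != 13))) || (b > 9 ==> b != z + 1) || 3*b >= g + (2/3)*h + 6 || h <= 6)))
Before z := z + 4: (g + z < -11 ==> ((g + z < -11 ==> ((!(g + z < -11)) && b == 4 && (((9/4)*z <= g - 19 && z >= -12 && (!(h != 13))) || (b > 9 ==> b != z + 5) || 3*b >= g + (2/3)*h + 6 || h <= 6))) && ((!(g + z < -11)) ==> (b == 4 && (((9/4)*z <= g - 19 && z >= -12 && (!(h != 13))) || (b > 9 ==> b != z + 5) || 3*b >= g + (2/3)*h + 6 || h <= 6))))) && ((!(g + z < -11)) ==> (b == 4 && (((9/4)*z <= g - 19 && z >= -12 && (!(h != 13))) || (b > 9 ==> b != z + 5) || 3*b >= g + (2/3)*h + 6 || h <= 6)))
Answer: WP = (g + z < -11 ==> ((g + z < -11 ==> ((!(g + z < -11)) && b == 4 && (((9/4)*z <= g - 19 && z >= -12 && (!(h != 13))) || (b > 9 ==> b != z + 5) || 3*b >= g + (2/3)*h + 6 || h <= 6))) && ((!(g + z < -11)) ==> (b == 4 && (((9/4)*z <= g - 19 && z >= -12 && (!(h != 13))) || (b > 9 ==> b != z + 5) || 3*b >= g + (2/3)*h + 6 || h <= 6))))) && ((!(g + z < -11)) ==> (b == 4 && (((9/4)*z <= g - 19 && z >= -12 && (!(h != 13))) || (b > 9 ==> b != z + 5) || 3*b >= g + (2/3)*h + 6 || h <= 6)))


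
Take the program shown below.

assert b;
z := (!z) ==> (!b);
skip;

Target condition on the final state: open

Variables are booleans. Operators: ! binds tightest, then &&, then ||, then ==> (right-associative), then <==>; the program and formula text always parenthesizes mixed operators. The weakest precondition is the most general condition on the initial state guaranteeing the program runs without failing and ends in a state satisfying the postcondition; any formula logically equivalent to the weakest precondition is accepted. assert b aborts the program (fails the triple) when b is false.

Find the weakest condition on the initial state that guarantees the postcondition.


Working backward. After the program, open must hold.
Before skip: open
Before z := (!z) ==> (!b): open
Before assert b: b && open
Answer: WP = b && open


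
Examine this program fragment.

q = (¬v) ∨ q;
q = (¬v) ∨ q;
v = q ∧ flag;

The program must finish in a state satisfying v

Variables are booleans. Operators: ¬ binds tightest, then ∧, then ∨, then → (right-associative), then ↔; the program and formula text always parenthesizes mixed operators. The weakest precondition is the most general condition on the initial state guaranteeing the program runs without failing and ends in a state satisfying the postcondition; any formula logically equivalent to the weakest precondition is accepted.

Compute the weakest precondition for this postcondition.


Working backward. After the program, v must hold.
Before v := q ∧ flag: q ∧ flag
Before q := (¬v) ∨ q: ((¬v) ∨ q) ∧ flag
Before q := (¬v) ∨ q: ((¬v) ∨ q) ∧ flag
Answer: WP = ((¬v) ∨ q) ∧ flag


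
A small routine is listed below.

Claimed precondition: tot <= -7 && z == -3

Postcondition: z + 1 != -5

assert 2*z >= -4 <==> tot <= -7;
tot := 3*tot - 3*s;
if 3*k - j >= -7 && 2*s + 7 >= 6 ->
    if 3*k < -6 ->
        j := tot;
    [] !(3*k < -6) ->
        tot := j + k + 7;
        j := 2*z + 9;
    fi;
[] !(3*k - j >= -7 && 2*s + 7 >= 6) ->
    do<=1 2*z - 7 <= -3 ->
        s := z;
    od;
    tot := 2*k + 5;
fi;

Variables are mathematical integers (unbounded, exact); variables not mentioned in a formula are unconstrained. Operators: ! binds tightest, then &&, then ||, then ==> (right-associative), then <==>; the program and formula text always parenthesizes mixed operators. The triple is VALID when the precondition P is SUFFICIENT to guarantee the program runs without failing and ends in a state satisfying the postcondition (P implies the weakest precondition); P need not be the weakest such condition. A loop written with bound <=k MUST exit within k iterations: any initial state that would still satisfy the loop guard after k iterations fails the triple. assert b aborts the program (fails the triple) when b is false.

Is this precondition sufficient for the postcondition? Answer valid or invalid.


Working backward. After the program, the postcondition z + 1 != -5 must hold; in canonical form it is z != -6.
Then branch requires (3*k < -6 ==> z != -6) && ((!(3*k < -6)) ==> z != -6); else branch requires (2*z <= 4 ==> ((!(2*z <= 4)) && z != -6)) && ((!(2*z <= 4)) ==> z != -6).
Before the if: ((3*k >= j - 7 && 2*s >= -1) ==> ((3*k < -6 ==> z != -6) && ((!(3*k < -6)) ==> z != -6))) && ((!(3*k >= j - 7 && 2*s >= -1)) ==> ((2*z <= 4 ==> ((!(2*z <= 4)) && z != -6)) && ((!(2*z <= 4)) ==> z != -6)))
Before tot := 3*tot - 3*s: ((3*k >= j - 7 && 2*s >= -1) ==> ((3*k < -6 ==> z != -6) && ((!(3*k < -6)) ==> z != -6))) && ((!(3*k >= j - 7 && 2*s >= -1)) ==> ((2*z <= 4 ==> ((!(2*z <= 4)) && z != -6)) && ((!(2*z <= 4)) ==> z != -6)))
Before assert 2*z >= -4 <==> tot <= -7: (2*z >= -4 <==> tot <= -7) && ((3*k >= j - 7 && 2*s >= -1) ==> ((3*k < -6 ==> z != -6) && ((!(3*k < -6)) ==> z != -6))) && ((!(3*k >= j - 7 && 2*s >= -1)) ==> ((2*z <= 4 ==> ((!(2*z <= 4)) && z != -6)) && ((!(2*z <= 4)) ==> z != -6)))
The weakest precondition is (2*z >= -4 <==> tot <= -7) && ((3*k >= j - 7 && 2*s >= -1) ==> ((3*k < -6 ==> z != -6) && ((!(3*k < -6)) ==> z != -6))) && ((!(3*k >= j - 7 && 2*s >= -1)) ==> ((2*z <= 4 ==> ((!(2*z <= 4)) && z != -6)) && ((!(2*z <= 4)) ==> z != -6))).
Check whether tot <= -7 && z == -3 implies it.
Countermodel: at the initial state j = 0, k = 0, s = 0, tot = -7, z = -3, the precondition holds but the weakest precondition fails.
Answer: invalid


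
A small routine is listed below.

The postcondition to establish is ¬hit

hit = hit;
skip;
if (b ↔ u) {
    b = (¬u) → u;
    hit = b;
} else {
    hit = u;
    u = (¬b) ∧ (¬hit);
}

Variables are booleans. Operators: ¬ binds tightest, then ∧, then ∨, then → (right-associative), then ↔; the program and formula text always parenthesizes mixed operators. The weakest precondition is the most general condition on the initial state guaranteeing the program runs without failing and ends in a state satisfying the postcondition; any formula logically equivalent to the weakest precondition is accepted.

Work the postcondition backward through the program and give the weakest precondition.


Working backward. After the program, ¬hit must hold.
Then branch requires ¬((¬u) → u); else branch requires ¬u.
Before the if: ((b ↔ u) → (¬((¬u) → u))) ∧ ((¬(b ↔ u)) → (¬u))
Before skip: ((b ↔ u) → (¬((¬u) → u))) ∧ ((¬(b ↔ u)) → (¬u))
Before hit := hit: ((b ↔ u) → (¬((¬u) → u))) ∧ ((¬(b ↔ u)) → (¬u))
Answer: WP = ((b ↔ u) → (¬((¬u) → u))) ∧ ((¬(b ↔ u)) → (¬u))


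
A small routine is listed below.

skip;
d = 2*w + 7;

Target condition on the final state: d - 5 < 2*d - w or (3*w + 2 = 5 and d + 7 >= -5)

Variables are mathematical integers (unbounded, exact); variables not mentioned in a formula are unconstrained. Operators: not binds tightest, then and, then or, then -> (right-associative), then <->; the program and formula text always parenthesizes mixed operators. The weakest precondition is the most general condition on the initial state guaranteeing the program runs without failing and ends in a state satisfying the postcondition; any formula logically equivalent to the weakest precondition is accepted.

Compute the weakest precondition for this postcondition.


Working backward. After the program, the postcondition d - 5 < 2*d - w or (3*w + 2 = 5 and d + 7 >= -5) must hold; in canonical form it is w < d + 5 or (3*w = 3 and d >= -12).
Before d := 2*w + 7: w > -12 or (3*w = 3 and 2*w >= -19)
Before skip: w > -12 or (3*w = 3 and 2*w >= -19)
Answer: WP = w > -12 or (3*w = 3 and 2*w >= -19)
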